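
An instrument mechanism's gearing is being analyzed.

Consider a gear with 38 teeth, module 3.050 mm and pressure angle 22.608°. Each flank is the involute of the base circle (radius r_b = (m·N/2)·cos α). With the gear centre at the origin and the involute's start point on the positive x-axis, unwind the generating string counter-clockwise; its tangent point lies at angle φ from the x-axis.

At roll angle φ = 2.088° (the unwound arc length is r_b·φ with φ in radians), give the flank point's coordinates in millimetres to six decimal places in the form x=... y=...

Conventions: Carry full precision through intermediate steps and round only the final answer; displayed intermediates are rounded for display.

class = single-mesh tooth geometry [base-circle involute, m = 3.050, 38T]
pitch radius r_p = m·N/2 = 3.050·38/2 = 57.950000
base radius r_b = r_p·cos α = 57.950000·cos 22.608° = 53.496922
roll angle φ = 2.088° = 0.03644247 rad
x = r_b·(cos φ + φ·sin φ) = 53.532434
y = r_b·(sin φ − φ·cos φ) = 0.000863

x=53.532434 y=0.000863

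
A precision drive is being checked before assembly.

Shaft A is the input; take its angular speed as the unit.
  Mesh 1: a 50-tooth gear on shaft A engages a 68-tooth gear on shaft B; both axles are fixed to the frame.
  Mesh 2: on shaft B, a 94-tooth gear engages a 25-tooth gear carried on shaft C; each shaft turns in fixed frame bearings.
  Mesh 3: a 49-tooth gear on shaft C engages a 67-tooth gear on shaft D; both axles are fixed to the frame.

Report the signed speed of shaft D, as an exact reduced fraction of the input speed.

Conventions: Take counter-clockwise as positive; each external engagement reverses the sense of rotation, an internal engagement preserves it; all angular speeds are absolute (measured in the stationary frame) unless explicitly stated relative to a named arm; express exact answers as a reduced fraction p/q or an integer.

-2303/1139

3-mesh fixed-axis compound train (all bearings frame-fixed)
mesh 1 [50T→68T]: |ω|/ω_in = 1×50/68 = 25/34, sense flips to −
mesh 2 [94T→25T]: |ω|/ω_in = (25/34)×94/25 = 47/17, sense flips to +
mesh 3 [49T→67T]: |ω|/ω_in = (47/17)×49/67 = 2303/1139, sense flips to −
signed output speed (× input speed) = -2303/1139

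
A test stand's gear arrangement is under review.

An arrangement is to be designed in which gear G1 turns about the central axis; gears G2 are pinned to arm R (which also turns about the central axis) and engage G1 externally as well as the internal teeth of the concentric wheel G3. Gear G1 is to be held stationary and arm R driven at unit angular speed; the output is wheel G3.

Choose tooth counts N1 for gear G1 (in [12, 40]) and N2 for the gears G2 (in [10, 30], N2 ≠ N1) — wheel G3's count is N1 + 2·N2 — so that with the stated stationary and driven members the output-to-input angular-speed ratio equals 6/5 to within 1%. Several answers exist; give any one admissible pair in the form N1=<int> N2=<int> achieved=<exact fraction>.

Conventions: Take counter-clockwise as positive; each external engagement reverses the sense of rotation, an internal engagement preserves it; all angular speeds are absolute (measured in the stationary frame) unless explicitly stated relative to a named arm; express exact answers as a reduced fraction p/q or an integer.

topology: planetary set — design target 6/5, arm = carrier (Willis)
Willis with ω_sun = 0: ω_ring/ω_arm = (N1+N3)/N3; set equal to 6/5  ⇒  N3/N1 = 1/(6/5 − 1) = 5
N3 = N1 + 2·N2  ⇒  N2/N1 = (N3/N1 − 1)/2 = (5 − 1)/2 = 2
smallest multiple with N1 ≥ 12 and N2 ≥ 10: k = 12  ⇒  N1 = 12·1 = 12, N2 = 12·2 = 24 (N1 ≤ 40, N2 ≤ 30, N2 ≠ N1 ✓), N3 = 12 + 2·24 = 60
check: (N1+N3)/N3 with N1 = 12, N3 = 60 gives 6/5; |achieved − target| = 0 ≤ 3/250 ✓

N1=12 N2=24 achieved=6/5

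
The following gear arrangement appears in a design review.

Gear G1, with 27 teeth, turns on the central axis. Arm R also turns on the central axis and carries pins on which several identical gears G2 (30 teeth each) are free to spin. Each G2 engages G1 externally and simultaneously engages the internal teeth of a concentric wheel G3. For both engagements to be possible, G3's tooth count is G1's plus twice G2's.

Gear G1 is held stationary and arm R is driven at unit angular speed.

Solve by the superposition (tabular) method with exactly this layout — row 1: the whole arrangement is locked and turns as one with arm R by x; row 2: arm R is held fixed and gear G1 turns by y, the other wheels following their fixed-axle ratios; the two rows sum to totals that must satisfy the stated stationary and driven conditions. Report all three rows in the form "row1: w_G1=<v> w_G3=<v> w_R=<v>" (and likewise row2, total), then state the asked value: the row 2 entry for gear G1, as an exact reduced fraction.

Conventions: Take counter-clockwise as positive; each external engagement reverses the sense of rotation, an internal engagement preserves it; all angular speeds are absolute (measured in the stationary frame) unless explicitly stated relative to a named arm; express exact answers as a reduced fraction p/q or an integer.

recognized (axles ride arm R): planetary set, 27/30/87 teeth
row 1 (train locked, turned with arm): all members turn x
row 2 — arm fixed, fixed-axis ratios: sun y, ring −(27/87)·y, arm 0
boundary: total ω_sun = x + y = 0 and total ω_arm = x = 1  ⇒  y = -1, x = 1
row 2 ring = −(27/87)·(-1) = 9/29
totals (row 1 + row 2): sun 1 + (-1) = 0, ring 1 + 9/29 = 38/29, arm 1 + 0 = 1
asked cell (row2, sun) = -1

row1: w_G1=1 w_G3=1 w_R=1
row2: w_G1=-1 w_G3=9/29 w_R=0
total: w_G1=0 w_G3=38/29 w_R=1
asked value: -1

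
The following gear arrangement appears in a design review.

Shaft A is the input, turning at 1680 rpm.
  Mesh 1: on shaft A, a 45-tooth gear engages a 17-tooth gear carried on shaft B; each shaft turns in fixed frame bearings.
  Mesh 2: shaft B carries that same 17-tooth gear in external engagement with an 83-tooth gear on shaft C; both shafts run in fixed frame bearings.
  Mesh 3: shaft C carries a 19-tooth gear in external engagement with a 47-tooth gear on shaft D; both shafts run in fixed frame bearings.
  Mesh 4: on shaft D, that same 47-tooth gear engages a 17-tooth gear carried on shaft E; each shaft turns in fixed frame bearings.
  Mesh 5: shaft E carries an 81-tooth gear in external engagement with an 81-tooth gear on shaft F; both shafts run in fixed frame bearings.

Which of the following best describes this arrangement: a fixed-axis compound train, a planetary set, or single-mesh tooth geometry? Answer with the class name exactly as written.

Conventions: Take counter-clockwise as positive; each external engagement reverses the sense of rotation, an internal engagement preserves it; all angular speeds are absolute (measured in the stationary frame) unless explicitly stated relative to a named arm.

fixed-axis compound train

topology: fixed-axis compound train — 5 meshes, A→F
classification: fixed-axis compound train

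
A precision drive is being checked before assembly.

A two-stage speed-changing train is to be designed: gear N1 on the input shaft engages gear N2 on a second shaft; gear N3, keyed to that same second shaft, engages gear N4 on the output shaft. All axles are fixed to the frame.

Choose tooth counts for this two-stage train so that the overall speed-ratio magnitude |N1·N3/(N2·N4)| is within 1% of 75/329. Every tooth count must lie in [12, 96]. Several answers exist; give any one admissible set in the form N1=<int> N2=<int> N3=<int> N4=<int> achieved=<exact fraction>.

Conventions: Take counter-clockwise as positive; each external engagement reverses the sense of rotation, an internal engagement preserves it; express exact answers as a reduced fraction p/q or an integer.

2-stage fixed-axis compound train for ratio 75/329
target = 75/329 in lowest terms: an exact hit needs N1·N3 = k·75 and N2·N4 = k·329 for one integer k, every count in [12, 96]; additionally prefer no 1:1 stage (N1 ≠ N2, N3 ≠ N4)
k = 1…2: no 1:1-free in-range split of k·75 and k·329 into factor pairs; take k = 3
k = 3: N1·N3 = 225 = 15·15, N2·N4 = 987 = 21·47
achieved = 15·15/(21·47) = 75/329; |achieved − target| = 0 ≤ 3/1316 ✓

N1=15 N2=21 N3=15 N4=47 achieved=75/329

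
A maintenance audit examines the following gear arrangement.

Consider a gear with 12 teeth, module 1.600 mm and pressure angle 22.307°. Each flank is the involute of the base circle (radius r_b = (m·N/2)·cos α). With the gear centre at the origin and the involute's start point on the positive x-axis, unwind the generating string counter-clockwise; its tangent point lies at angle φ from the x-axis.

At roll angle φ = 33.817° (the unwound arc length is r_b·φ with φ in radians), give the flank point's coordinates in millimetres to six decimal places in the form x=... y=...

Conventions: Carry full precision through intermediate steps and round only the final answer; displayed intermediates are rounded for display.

x=10.296407 y=0.587761

recognized (one wheel, involute flank): single-mesh tooth geometry, m = 1.600, N = 12
pitch radius r_p = m·N/2 = 1.600·12/2 = 9.600000
base radius r_b = r_p·cos α = 9.600000·cos 22.307° = 8.881568
roll angle φ = 33.817° = 0.59021799 rad
x = r_b·(cos φ + φ·sin φ) = 10.296407
y = r_b·(sin φ − φ·cos φ) = 0.587761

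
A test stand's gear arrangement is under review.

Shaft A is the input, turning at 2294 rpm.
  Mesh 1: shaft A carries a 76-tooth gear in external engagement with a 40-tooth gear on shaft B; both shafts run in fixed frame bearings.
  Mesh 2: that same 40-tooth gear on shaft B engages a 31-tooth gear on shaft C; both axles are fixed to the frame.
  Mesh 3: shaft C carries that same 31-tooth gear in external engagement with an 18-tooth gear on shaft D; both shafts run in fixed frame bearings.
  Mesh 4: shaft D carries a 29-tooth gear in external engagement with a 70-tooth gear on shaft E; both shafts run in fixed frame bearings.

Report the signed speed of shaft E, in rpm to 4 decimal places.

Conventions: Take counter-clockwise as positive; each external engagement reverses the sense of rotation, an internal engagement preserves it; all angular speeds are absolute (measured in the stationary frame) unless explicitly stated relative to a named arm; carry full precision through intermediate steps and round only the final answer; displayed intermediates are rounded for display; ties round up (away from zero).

+4012.6794 rpm

topology: fixed-axis compound train — 4 meshes, A→E
mesh 1 [76T→40T]: ω = 2294.0000×76/40 = 4358.6000 rpm, sense flips to −
mesh 2 [40T→31T]: ω = 4358.6000×40/31 = 5624.0000 rpm, sense flips to +
mesh 3 [31T→18T]: ω = 5624.0000×31/18 = 9685.7778 rpm, sense flips to −
mesh 4 [29T→70T]: ω = 9685.7778×29/70 = 4012.6794 rpm, sense flips to +
signed output speed = +4012.6794 rpm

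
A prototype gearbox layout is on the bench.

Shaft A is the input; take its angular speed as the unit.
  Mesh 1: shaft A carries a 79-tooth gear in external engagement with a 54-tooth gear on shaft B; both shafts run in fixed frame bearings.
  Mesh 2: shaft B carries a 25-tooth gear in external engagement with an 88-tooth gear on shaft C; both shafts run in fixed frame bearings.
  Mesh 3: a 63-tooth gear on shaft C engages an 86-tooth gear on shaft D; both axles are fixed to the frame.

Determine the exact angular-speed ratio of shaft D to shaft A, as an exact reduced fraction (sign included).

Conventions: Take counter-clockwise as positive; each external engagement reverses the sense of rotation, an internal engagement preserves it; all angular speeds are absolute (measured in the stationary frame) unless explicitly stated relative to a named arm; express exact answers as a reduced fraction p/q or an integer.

-13825/45408

class = fixed-axis compound train [3 meshes; 3 ratios multiply, 3 sense flips]
mesh 1 [79T→54T]: running ratio 79/54, sense −
mesh 2 [25T→88T]: running ratio 1975/4752, sense +
mesh 3 [63T→86T]: running ratio 13825/45408, sense −
ω_out/ω_in = -13825/45408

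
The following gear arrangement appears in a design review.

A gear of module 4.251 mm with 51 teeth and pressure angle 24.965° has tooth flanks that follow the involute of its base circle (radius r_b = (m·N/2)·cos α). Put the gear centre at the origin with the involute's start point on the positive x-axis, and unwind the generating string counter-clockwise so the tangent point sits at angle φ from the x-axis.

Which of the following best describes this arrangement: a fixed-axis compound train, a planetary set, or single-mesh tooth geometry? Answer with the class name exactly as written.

recognized (one wheel, involute flank): single-mesh tooth geometry, m = 4.251, N = 51
classification: single-mesh tooth geometry

single-mesh tooth geometry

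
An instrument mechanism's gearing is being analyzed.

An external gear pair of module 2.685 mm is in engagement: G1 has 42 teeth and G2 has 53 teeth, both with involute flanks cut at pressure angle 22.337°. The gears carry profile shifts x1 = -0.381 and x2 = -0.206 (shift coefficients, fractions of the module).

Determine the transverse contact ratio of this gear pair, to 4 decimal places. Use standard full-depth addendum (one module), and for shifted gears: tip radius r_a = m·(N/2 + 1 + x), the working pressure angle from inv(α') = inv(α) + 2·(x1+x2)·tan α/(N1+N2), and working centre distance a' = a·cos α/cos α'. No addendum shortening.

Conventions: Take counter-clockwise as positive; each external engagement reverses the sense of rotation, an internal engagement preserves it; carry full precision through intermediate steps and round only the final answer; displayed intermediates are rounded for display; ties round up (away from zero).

1.7621

single-mesh involute tooth geometry (42T engaging 53T at module 2.685)
base radii: r_b1 = 52.154122, r_b2 = 65.813535
tip radii: r_a1 = 58.047015, r_a2 = 73.284390
inv(α') = inv(22.337°) + 2·(-0.381-0.206)·tan α/(42+53) = 0.01595262  ⇒  α' = 20.44262°
a' = a·cos α / cos α' = 127.5375·cos 22.337°/cos 20.44262° = 125.896302
action lengths: √(r_a1²−r_b1²) = 25.483396, √(r_a2²−r_b2²) = 32.236321
base pitch p_b = π·m·cos α = 7.802238
CR = (25.483396 + 32.236321 − 125.896302·sin 20.44262°)/7.802238 = 1.762060
contact ratio ≈ 1.7621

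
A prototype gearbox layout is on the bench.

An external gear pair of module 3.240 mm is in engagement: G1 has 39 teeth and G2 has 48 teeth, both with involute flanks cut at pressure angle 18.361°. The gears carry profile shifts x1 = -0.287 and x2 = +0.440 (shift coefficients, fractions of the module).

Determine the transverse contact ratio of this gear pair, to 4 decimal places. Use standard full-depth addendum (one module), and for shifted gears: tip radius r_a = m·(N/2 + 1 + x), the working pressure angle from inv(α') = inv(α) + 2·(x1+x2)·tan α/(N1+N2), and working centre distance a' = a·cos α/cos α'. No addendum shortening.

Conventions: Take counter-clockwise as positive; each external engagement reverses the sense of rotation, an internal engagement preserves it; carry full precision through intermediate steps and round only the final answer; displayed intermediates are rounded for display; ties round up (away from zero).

class = single-mesh tooth geometry [involute pair 39T × 48T, m = 3.240]
base radii: r_b1 = 59.963547, r_b2 = 73.801289
tip radii: r_a1 = 65.490120, r_a2 = 82.425600
inv(α') = inv(18.361°) + 2·(-0.287+0.440)·tan α/(39+48) = 0.01260736  ⇒  α' = 18.94780°
a' = a·cos α / cos α' = 140.9400·cos 18.361°/cos 18.94780° = 141.428150
action lengths: √(r_a1²−r_b1²) = 26.331138, √(r_a2²−r_b2²) = 36.706257
base pitch p_b = π·m·cos α = 9.660566
CR = (26.331138 + 36.706257 − 141.428150·sin 18.94780°)/9.660566 = 1.771608
contact ratio ≈ 1.7716

1.7716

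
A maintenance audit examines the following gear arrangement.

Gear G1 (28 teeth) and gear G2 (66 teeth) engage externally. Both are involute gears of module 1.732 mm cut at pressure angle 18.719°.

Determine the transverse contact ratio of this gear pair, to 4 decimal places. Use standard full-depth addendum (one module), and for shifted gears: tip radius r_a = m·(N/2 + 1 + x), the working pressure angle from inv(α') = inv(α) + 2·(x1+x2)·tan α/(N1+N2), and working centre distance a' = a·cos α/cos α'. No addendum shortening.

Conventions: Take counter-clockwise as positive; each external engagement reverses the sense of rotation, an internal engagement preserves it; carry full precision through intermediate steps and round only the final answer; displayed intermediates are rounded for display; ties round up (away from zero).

1.7863

topology: single-mesh involute geometry — m = 1.732, 28T/66T pair
base radii: r_b1 = 22.965376, r_b2 = 54.132671
tip radii: r_a1 = 25.980000, r_a2 = 58.888000
no profile shift: α' = α, a' = a
action lengths: √(r_a1²−r_b1²) = 12.147095, √(r_a2²−r_b2²) = 23.182978
base pitch p_b = π·m·cos α = 5.153418
CR = (12.147095 + 23.182978 − 81.404000·sin 18.71900°)/5.153418 = 1.786256
contact ratio ≈ 1.7863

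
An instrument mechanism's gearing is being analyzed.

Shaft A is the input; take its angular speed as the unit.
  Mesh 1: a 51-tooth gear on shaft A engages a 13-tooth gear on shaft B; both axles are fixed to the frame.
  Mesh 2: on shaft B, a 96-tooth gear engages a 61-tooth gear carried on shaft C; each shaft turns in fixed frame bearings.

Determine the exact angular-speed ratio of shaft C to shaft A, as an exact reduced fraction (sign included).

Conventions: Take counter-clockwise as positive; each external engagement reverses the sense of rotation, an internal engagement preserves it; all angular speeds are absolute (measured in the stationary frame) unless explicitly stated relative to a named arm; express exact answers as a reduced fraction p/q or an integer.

class = fixed-axis compound train [2 meshes; 2 ratios multiply, 2 sense flips]
mesh 1 [51T→13T]: running ratio 51/13, sense −
mesh 2 [96T→61T]: running ratio 4896/793, sense +
ω_out/ω_in = 4896/793

4896/793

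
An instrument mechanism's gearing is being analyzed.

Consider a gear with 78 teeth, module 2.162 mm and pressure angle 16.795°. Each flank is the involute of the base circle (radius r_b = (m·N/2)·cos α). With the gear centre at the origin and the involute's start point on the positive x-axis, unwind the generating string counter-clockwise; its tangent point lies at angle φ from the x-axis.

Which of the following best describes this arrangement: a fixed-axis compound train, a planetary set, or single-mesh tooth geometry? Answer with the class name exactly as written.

single-mesh tooth geometry

recognized (one wheel, involute flank): single-mesh tooth geometry, m = 2.162, N = 78
classification: single-mesh tooth geometry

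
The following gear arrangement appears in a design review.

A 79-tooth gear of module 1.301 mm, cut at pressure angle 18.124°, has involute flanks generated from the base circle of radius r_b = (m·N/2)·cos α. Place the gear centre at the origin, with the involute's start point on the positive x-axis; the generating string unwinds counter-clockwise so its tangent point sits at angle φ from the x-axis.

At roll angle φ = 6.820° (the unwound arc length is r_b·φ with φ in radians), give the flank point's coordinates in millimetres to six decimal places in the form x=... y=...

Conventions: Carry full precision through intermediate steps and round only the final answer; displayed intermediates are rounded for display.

topology: single-mesh involute geometry — m = 1.301, N = 79
pitch radius r_p = m·N/2 = 1.301·79/2 = 51.389500
base radius r_b = r_p·cos α = 51.389500·cos 18.124° = 48.839836
roll angle φ = 6.820° = 0.11903145 rad
x = r_b·(cos φ + φ·sin φ) = 49.184605
y = r_b·(sin φ − φ·cos φ) = 0.027417

x=49.184605 y=0.027417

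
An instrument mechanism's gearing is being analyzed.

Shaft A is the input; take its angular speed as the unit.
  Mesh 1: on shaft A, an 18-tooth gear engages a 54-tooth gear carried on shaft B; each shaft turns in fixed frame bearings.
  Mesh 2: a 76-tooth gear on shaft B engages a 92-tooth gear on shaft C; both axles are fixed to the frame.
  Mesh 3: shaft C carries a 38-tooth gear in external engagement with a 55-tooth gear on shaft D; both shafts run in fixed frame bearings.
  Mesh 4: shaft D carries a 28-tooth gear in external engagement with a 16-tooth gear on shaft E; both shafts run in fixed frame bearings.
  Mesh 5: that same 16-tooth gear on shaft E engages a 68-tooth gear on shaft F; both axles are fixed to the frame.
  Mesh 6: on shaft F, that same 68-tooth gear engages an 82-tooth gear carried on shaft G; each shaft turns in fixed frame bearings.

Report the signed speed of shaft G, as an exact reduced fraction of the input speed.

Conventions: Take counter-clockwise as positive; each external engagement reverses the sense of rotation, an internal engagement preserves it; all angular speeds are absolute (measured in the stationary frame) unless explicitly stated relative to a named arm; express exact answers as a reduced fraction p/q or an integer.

6-mesh fixed-axis compound train (all bearings frame-fixed)
mesh 1 [18T→54T]: |ω|/ω_in = 1×18/54 = 1/3, sense flips to −
mesh 2 [76T→92T]: |ω|/ω_in = (1/3)×76/92 = 19/69, sense flips to +
mesh 3 [38T→55T]: |ω|/ω_in = (19/69)×38/55 = 722/3795, sense flips to −
mesh 4 [28T→16T]: |ω|/ω_in = (722/3795)×28/16 = 2527/7590, sense flips to +
mesh 5 [16T→68T]: |ω|/ω_in = (2527/7590)×16/68 = 5054/64515, sense flips to −
mesh 6 [68T→82T]: |ω|/ω_in = (5054/64515)×68/82 = 10108/155595, sense flips to +
signed output speed (× input speed) = 10108/155595

10108/155595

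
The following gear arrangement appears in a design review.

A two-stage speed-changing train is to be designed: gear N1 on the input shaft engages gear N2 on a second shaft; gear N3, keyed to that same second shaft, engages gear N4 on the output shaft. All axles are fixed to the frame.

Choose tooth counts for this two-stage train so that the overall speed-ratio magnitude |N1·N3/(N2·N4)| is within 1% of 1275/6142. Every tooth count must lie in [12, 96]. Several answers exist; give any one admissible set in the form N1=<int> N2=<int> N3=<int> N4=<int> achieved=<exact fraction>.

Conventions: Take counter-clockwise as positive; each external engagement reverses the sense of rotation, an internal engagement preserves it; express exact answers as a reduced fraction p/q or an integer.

2-stage fixed-axis compound train for ratio 1275/6142
target = 1275/6142 in lowest terms: an exact hit needs N1·N3 = k·1275 and N2·N4 = k·6142 for one integer k, every count in [12, 96]; additionally prefer no 1:1 stage (N1 ≠ N2, N3 ≠ N4)
k = 1: N1·N3 = 1275 = 15·85, N2·N4 = 6142 = 74·83
achieved = 15·85/(74·83) = 1275/6142; |achieved − target| = 0 ≤ 51/24568 ✓

N1=15 N2=74 N3=85 N4=83 achieved=1275/6142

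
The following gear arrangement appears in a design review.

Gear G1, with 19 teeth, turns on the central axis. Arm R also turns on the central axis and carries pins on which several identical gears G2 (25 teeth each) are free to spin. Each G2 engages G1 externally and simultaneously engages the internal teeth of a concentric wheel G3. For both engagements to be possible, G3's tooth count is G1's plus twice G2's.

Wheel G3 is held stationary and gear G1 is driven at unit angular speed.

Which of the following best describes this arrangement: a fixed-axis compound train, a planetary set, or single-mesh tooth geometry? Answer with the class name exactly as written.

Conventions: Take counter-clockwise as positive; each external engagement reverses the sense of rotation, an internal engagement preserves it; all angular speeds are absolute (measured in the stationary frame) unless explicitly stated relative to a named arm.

class = planetary set [G3 = 19+2·25 = 69; Willis about the carrier]
classification: planetary set

planetary set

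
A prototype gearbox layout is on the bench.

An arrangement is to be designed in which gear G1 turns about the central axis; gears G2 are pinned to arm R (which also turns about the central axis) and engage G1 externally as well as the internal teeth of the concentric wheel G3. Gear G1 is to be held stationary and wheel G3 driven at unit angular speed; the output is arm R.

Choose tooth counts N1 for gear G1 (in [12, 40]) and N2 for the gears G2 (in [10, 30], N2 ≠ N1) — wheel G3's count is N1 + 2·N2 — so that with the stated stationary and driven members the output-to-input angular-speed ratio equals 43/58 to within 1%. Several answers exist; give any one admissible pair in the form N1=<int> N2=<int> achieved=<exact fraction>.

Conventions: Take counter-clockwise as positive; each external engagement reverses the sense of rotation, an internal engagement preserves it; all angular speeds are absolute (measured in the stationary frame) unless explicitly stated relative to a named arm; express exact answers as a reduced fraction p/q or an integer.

N1=15 N2=14 achieved=43/58

design class (target 43/58): planetary set
Willis with ω_sun = 0: ω_arm/ω_ring = N3/(N1+N3); set equal to 43/58  ⇒  N3/N1 = (43/58)/(1 − 43/58) = 43/15
N3 = N1 + 2·N2  ⇒  N2/N1 = (N3/N1 − 1)/2 = (43/15 − 1)/2 = 14/15
smallest multiple with N1 ≥ 12 and N2 ≥ 10: k = 1  ⇒  N1 = 1·15 = 15, N2 = 1·14 = 14 (N1 ≤ 40, N2 ≤ 30, N2 ≠ N1 ✓), N3 = 15 + 2·14 = 43
check: N3/(N1+N3) with N1 = 15, N3 = 43 gives 43/58; |achieved − target| = 0 ≤ 43/5800 ✓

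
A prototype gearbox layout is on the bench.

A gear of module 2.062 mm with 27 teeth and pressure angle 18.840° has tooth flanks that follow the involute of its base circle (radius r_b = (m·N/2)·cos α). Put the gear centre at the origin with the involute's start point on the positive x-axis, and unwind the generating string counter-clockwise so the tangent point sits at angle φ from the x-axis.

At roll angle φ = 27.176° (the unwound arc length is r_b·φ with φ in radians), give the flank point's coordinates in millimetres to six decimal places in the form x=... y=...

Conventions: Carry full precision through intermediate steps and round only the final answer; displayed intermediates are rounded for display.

x=29.144497 y=0.916165

single-mesh involute tooth geometry (27T wheel at module 2.062)
pitch radius r_p = m·N/2 = 2.062·27/2 = 27.837000
base radius r_b = r_p·cos α = 27.837000·cos 18.840° = 26.345606
roll angle φ = 27.176° = 0.47431068 rad
x = r_b·(cos φ + φ·sin φ) = 29.144497
y = r_b·(sin φ − φ·cos φ) = 0.916165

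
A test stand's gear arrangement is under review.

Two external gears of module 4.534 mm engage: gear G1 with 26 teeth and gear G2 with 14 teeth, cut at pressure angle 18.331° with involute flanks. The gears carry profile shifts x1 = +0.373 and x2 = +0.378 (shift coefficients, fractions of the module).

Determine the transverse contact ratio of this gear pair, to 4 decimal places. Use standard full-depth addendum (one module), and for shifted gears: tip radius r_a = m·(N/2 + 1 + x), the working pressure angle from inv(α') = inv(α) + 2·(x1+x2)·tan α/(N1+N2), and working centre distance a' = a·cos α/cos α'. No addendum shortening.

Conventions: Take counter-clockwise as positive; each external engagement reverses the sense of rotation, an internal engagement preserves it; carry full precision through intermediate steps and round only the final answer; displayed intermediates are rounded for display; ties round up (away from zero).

1.4478

topology: single-mesh involute geometry — m = 4.534, 26T/14T pair
base radii: r_b1 = 55.951015, r_b2 = 30.127470
tip radii: r_a1 = 65.167182, r_a2 = 37.985852
inv(α') = inv(18.331°) + 2·(+0.373+0.378)·tan α/(26+14) = 0.02382343  ⇒  α' = 23.24335°
a' = a·cos α / cos α' = 90.6800·cos 18.331°/cos 23.24335° = 93.681992
action lengths: √(r_a1²−r_b1²) = 33.410261, √(r_a2²−r_b2²) = 23.135698
base pitch p_b = π·m·cos α = 13.521177
CR = (33.410261 + 23.135698 − 93.681992·sin 23.24335°)/13.521177 = 1.447771
contact ratio ≈ 1.4478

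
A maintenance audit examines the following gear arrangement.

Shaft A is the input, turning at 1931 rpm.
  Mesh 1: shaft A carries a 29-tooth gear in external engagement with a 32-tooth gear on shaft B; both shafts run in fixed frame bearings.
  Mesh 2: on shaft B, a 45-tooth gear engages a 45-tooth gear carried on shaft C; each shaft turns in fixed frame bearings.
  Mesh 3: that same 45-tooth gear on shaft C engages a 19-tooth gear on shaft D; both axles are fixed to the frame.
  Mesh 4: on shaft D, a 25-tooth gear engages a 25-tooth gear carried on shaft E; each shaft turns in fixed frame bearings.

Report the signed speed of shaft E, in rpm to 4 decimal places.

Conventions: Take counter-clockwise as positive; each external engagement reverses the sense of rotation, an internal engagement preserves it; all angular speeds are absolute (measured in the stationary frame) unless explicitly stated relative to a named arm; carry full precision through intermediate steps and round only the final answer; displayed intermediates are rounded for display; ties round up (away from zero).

+4144.6628 rpm

topology: fixed-axis compound train — 4 meshes, A→E
mesh 1 [29T→32T]: ω = 1931.0000×29/32 = 1749.9688 rpm, sense flips to −
mesh 2 [45T→45T]: ω = 1749.9688×45/45 = 1749.9688 rpm, sense flips to +
mesh 3 [45T→19T]: ω = 1749.9688×45/19 = 4144.6628 rpm, sense flips to −
mesh 4 [25T→25T]: ω = 4144.6628×25/25 = 4144.6628 rpm, sense flips to +
signed output speed = +4144.6628 rpm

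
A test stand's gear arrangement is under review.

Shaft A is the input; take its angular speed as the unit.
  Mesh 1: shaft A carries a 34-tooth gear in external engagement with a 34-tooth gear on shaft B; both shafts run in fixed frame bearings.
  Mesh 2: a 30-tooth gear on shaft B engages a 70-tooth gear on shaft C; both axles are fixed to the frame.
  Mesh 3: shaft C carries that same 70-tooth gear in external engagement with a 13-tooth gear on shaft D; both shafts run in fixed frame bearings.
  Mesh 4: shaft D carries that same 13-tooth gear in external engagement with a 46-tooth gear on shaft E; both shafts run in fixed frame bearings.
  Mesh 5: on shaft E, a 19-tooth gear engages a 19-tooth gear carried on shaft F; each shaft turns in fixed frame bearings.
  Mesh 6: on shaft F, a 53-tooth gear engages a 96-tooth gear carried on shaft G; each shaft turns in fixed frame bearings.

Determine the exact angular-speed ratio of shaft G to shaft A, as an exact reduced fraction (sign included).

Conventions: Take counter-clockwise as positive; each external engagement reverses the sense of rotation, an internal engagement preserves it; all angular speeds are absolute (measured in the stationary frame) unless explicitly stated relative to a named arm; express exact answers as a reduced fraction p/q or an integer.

class = fixed-axis compound train [6 meshes; 6 ratios multiply, 6 sense flips]
mesh 1 [34T→34T]: running ratio 1, sense −
mesh 2 [30T→70T]: running ratio 3/7, sense +
mesh 3 [70T→13T]: running ratio 30/13, sense −
mesh 4 [13T→46T]: running ratio 15/23, sense +
mesh 5 [19T→19T]: running ratio 15/23, sense −
mesh 6 [53T→96T]: running ratio 265/736, sense +
ω_out/ω_in = 265/736

265/736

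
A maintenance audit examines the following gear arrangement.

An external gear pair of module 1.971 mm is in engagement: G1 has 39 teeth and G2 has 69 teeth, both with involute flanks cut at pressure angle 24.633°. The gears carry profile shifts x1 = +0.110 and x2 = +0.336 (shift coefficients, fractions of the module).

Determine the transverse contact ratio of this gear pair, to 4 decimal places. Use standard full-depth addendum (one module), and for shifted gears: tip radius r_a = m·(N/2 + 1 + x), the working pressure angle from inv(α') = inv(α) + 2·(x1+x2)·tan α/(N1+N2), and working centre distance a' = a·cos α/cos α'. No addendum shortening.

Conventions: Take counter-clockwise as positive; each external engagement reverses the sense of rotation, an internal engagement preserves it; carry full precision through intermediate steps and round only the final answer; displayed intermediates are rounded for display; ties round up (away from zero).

1.5126

class = single-mesh tooth geometry [involute pair 39T × 69T, m = 1.971]
base radii: r_b1 = 34.936814, r_b2 = 61.811287
tip radii: r_a1 = 40.622310, r_a2 = 70.632756
inv(α') = inv(24.633°) + 2·(+0.110+0.336)·tan α/(39+69) = 0.03239280  ⇒  α' = 25.61929°
a' = a·cos α / cos α' = 106.4340·cos 24.633°/cos 25.61929° = 107.296772
action lengths: √(r_a1²−r_b1²) = 20.726579, √(r_a2²−r_b2²) = 34.181150
base pitch p_b = π·m·cos α = 5.628576
CR = (20.726579 + 34.181150 − 107.296772·sin 25.61929°)/5.628576 = 1.512592
contact ratio ≈ 1.5126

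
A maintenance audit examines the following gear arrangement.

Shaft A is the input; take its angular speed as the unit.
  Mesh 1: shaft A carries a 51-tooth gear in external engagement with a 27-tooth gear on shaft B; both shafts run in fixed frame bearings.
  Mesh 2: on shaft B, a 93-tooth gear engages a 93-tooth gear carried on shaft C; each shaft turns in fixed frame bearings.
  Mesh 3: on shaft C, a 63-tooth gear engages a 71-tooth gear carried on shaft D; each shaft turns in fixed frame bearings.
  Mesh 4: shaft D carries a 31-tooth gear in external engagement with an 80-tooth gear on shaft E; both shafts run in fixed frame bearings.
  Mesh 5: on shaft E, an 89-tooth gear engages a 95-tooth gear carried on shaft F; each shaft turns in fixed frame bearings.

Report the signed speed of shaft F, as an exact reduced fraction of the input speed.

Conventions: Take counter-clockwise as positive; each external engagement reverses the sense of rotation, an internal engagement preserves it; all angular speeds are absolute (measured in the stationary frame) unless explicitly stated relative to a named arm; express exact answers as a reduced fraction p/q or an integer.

-328321/539600

5-mesh fixed-axis compound train (all bearings frame-fixed)
mesh 1 [51T→27T]: |ω|/ω_in = 1×51/27 = 17/9, sense flips to −
mesh 2 [93T→93T]: |ω|/ω_in = (17/9)×93/93 = 17/9, sense flips to +
mesh 3 [63T→71T]: |ω|/ω_in = (17/9)×63/71 = 119/71, sense flips to −
mesh 4 [31T→80T]: |ω|/ω_in = (119/71)×31/80 = 3689/5680, sense flips to +
mesh 5 [89T→95T]: |ω|/ω_in = (3689/5680)×89/95 = 328321/539600, sense flips to −
signed output speed (× input speed) = -328321/539600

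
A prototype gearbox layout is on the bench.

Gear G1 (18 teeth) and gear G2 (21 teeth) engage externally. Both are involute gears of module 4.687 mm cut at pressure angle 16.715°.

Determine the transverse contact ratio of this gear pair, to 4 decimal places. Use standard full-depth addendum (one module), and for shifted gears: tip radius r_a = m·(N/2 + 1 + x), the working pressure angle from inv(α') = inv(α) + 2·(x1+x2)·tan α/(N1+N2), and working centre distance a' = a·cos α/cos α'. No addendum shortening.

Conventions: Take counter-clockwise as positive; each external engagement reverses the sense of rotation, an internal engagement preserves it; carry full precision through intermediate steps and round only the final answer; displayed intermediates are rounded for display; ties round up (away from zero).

single-mesh involute tooth geometry (18T engaging 21T at module 4.687)
base radii: r_b1 = 40.400651, r_b2 = 47.134093
tip radii: r_a1 = 46.870000, r_a2 = 53.900500
no profile shift: α' = α, a' = a
action lengths: √(r_a1²−r_b1²) = 23.760982, √(r_a2²−r_b2²) = 26.146532
base pitch p_b = π·m·cos α = 14.102488
CR = (23.760982 + 26.146532 − 91.396500·sin 16.71500°)/14.102488 = 1.674942
contact ratio ≈ 1.6749

1.6749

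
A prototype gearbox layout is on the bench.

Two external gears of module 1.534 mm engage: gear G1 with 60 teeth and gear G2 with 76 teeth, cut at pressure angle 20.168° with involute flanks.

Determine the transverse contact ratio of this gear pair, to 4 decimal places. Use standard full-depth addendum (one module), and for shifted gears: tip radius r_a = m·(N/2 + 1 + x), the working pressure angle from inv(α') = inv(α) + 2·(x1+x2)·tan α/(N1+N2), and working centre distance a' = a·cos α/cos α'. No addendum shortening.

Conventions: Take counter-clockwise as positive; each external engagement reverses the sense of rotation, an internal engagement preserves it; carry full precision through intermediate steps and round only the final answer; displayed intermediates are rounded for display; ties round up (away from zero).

1.7921

single-mesh involute tooth geometry (60T engaging 76T at module 1.534)
base radii: r_b1 = 43.198317, r_b2 = 54.717868
tip radii: r_a1 = 47.554000, r_a2 = 59.826000
no profile shift: α' = α, a' = a
action lengths: √(r_a1²−r_b1²) = 19.881859, √(r_a2²−r_b2²) = 24.188947
base pitch p_b = π·m·cos α = 4.523717
CR = (19.881859 + 24.188947 − 104.312000·sin 20.16800°)/4.523717 = 1.792053
contact ratio ≈ 1.7921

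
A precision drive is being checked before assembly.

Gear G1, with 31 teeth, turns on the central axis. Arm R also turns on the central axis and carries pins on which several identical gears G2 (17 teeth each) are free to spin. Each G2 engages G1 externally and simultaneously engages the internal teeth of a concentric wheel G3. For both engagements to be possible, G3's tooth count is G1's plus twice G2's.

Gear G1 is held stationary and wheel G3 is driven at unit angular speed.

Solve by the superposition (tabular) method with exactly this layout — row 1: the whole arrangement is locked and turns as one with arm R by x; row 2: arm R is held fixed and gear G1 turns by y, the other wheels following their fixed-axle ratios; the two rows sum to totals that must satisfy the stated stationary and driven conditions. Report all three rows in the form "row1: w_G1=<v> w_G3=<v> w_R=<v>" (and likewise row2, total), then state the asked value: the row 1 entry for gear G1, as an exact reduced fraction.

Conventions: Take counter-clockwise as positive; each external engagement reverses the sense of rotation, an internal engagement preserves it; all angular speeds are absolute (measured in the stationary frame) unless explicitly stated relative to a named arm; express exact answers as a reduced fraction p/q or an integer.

recognized (axles ride arm R): planetary set, 31/17/65 teeth
row 1: whole set turns with the arm by x
row 2 — arm fixed, fixed-axis ratios: sun y, ring −(31/65)·y, arm 0
boundary: total ω_sun = x + y = 0 and total ω_ring = x − (31/65)·y = 1  ⇒  y = -65/96, x = 65/96
row 2 ring = −(31/65)·(-65/96) = 31/96
totals (row 1 + row 2): sun 65/96 + (-65/96) = 0, ring 65/96 + 31/96 = 1, arm 65/96 + 0 = 65/96
asked cell (row1, sun) = 65/96

row1: w_G1=65/96 w_G3=65/96 w_R=65/96
row2: w_G1=-65/96 w_G3=31/96 w_R=0
total: w_G1=0 w_G3=1 w_R=65/96
asked value: 65/96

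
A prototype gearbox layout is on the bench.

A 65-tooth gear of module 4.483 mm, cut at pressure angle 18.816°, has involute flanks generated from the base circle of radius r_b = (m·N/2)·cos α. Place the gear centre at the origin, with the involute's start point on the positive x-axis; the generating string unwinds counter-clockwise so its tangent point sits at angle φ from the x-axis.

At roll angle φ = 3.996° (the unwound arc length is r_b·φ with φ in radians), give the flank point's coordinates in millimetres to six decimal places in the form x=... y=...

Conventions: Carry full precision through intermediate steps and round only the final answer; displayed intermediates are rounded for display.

single-mesh involute tooth geometry (65T wheel at module 4.483)
pitch radius r_p = m·N/2 = 4.483·65/2 = 145.697500
base radius r_b = r_p·cos α = 145.697500·cos 18.816° = 137.911313
roll angle φ = 3.996° = 0.06974336 rad
x = r_b·(cos φ + φ·sin φ) = 138.246315
y = r_b·(sin φ − φ·cos φ) = 0.015587

x=138.246315 y=0.015587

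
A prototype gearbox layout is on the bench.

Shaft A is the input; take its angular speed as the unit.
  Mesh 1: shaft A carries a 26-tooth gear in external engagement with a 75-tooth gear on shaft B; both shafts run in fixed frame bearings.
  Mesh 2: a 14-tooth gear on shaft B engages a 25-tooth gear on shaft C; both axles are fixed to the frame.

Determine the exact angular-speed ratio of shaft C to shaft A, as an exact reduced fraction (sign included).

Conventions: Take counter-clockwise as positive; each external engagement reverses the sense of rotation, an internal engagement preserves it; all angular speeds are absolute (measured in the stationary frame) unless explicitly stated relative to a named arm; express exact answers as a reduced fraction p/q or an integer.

class = fixed-axis compound train [2 meshes; 2 ratios multiply, 2 sense flips]
mesh 1 [26T→75T]: running ratio 26/75, sense −
mesh 2 [14T→25T]: running ratio 364/1875, sense +
ω_out/ω_in = 364/1875

364/1875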